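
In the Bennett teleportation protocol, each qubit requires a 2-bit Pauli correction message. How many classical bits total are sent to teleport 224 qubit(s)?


Quantum teleportation requires 2 classical bits per qubit teleported.
224 qubit(s) -> 2 * 224 = 448 classical bits

448


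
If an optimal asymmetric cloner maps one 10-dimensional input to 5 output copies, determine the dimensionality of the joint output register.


Output space = H^(tensor 5) where dim(H) = 10
dim = 10^5
= 100 (after 2 factors)
= 1000 (after 3 factors)
= 10000 (after 4 factors)
= 100000 (after 5 factors)
= 100000

100000


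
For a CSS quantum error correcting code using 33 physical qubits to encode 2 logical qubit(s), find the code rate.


Code rate R = k/n
= 2/33
= 0.0606

0.0606


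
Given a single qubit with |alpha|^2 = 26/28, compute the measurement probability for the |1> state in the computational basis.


|alpha|^2 = 26/28 = 0.9286
|beta|^2 = 1 - 26/28 = 2/28 = 0.0714
P(|1>) = |beta|^2 = 0.0714

0.0714


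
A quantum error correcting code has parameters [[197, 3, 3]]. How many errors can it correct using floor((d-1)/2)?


Code parameters: [[197, 3, 3]], distance d = 3.
Number of correctable errors = floor((d-1)/2)
= floor((3 - 1)/2)
= floor(2/2)
= 1

1


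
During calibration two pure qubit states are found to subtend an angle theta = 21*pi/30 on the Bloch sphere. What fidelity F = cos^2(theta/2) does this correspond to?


For states separated by angle theta on Bloch sphere:
F = cos^2(theta/2)
theta = 21*pi/30 = 2.1991
theta/2 = 1.0996
cos(theta/2) = 0.4540
F = 0.2061

0.2061


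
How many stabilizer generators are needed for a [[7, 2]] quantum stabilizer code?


For an [[n,k]] stabilizer code:
Number of stabilizer generators = n - k
= 7 - 2
= 5

5


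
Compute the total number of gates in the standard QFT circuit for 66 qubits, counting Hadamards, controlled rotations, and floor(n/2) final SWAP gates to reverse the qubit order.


Hadamard gates: 66
Controlled rotations: n*(n-1)/2 = 66*65/2 = 2145
SWAP gates: floor(n/2) = floor(66/2) = 33
Total = 66 + 2145 + 33
= 2244

2244


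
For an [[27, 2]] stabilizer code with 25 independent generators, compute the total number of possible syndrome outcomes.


Each stabilizer generator gives a binary (+1 or -1) measurement outcome.
With 25 independent generators:
Total syndromes = 2^25
= 33554432

33554432


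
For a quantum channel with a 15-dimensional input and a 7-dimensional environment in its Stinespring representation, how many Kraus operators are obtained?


Tracing out the environment in an orthonormal basis {|i>_E} gives Kraus operators K_i = <i|_E U |0>_E.
Number of Kraus operators = dim(H_env) = d_env
= 7

7


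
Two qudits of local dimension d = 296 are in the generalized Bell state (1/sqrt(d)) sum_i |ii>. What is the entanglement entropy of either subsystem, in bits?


For a maximally entangled state in d x d:
S = log2(d) = log2(296)
= 8.2095

8.2095


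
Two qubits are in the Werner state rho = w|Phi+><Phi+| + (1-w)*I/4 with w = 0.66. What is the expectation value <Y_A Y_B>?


|Phi+> = (|00> + |11>)/sqrt(2)
For the pure Bell state, <Y_A Y_B> = -1 (Bell-state Pauli correlator).
The maximally-mixed part I/4 has tr(I/4 * P tensor P) = 0 for any traceless Pauli P.
So <Y_A Y_B>_rho = w * (-1) + (1 - w) * 0
= 0.66 * (-1)
= -0.6600

-0.6600


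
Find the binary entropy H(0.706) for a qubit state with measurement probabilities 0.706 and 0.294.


S = -p*log2(p) - (1-p)*log2(1-p)
p = 0.7060, 1-p = 0.2940
= -0.7060 * log2(0.7060) - 0.2940 * log2(0.2940)
= -(-0.3546) - (-0.5192)
= 0.8738

0.8738


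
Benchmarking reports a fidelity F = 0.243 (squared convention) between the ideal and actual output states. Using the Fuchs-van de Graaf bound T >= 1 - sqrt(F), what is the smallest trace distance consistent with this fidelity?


Fuchs-van de Graaf (squared-fidelity convention): 1 - sqrt(F) <= T <= sqrt(1 - F).
Lower bound: T >= 1 - sqrt(F)
sqrt(F) = sqrt(0.243) = 0.4930
T >= 1 - 0.4930
T >= 0.5070

0.5070


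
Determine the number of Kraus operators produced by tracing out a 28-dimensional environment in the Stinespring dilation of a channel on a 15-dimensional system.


Tracing out the environment in an orthonormal basis {|i>_E} gives Kraus operators K_i = <i|_E U |0>_E.
Number of Kraus operators = dim(H_env) = d_env
= 28

28


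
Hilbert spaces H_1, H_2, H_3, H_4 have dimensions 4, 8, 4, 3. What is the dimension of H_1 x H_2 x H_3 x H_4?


dim(H_1 x H_2 x H_3 x H_4) = 4 * 8 * 4 * 3
= 32 * 4 * 3
= 128 * 3
= 384

384


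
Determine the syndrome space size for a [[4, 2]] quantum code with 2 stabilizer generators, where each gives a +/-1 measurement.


Each stabilizer generator gives a binary (+1 or -1) measurement outcome.
With 2 independent generators:
Total syndromes = 2^2
= 4

4


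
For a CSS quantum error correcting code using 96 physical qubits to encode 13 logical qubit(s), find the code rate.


Code rate R = k/n
= 13/96
= 0.1354

0.1354


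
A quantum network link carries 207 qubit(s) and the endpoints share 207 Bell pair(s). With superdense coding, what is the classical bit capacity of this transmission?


Superdense coding allows 2 classical bits per shared entangled pair.
207 pair(s) -> 2 * 207 = 414 classical bits

414


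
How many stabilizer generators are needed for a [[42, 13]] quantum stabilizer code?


For an [[n,k]] stabilizer code:
Number of stabilizer generators = n - k
= 42 - 13
= 29

29


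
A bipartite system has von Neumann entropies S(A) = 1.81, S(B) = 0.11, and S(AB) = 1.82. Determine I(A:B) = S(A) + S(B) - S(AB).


I(A:B) = S(A) + S(B) - S(AB)
= 1.81 + 0.11 - 1.82
= 0.1000

0.1000


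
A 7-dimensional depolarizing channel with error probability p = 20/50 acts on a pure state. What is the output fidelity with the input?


F = (1-p) + p/d
= (1 - 0.4000) + 0.4000/7
= 0.6000 + 0.0571
= 0.6571

0.6571


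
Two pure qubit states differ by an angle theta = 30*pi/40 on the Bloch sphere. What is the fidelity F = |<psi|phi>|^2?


For states separated by angle theta on Bloch sphere:
F = cos^2(theta/2)
theta = 30*pi/40 = 2.3562
theta/2 = 1.1781
cos(theta/2) = 0.3827
F = 0.1464

0.1464


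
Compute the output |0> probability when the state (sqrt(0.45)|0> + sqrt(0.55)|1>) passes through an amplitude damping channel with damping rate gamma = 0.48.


For amplitude damping with parameter gamma on state sqrt(a)|0> + sqrt(b)|1>:
alpha^2 = 0.45, beta^2 = 0.55
P(|0>) = alpha^2 + gamma * beta^2
= 0.45 + 0.48 * 0.55
= 0.45 + 0.2640
= 0.7140

0.7140


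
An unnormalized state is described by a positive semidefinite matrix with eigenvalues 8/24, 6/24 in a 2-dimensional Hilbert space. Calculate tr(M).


tr(M) = sum of eigenvalues
= 8/24 + 6/24
= 14/24
= 0.5833

0.5833


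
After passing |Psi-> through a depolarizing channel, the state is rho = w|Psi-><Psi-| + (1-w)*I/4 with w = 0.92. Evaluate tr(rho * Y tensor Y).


|Psi-> = (|01> - |10>)/sqrt(2)
For the pure Bell state, <Y_A Y_B> = -1 (Bell-state Pauli correlator).
The maximally-mixed part I/4 has tr(I/4 * P tensor P) = 0 for any traceless Pauli P.
So <Y_A Y_B>_rho = w * (-1) + (1 - w) * 0
= 0.92 * (-1)
= -0.9200

-0.9200


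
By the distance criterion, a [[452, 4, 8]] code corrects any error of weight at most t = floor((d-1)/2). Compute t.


Code parameters: [[452, 4, 8]], distance d = 8.
Number of correctable errors = floor((d-1)/2)
= floor((8 - 1)/2)
= floor(7/2)
= 3

3


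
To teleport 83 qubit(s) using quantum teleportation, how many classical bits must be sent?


Quantum teleportation requires 2 classical bits per qubit teleported.
83 qubit(s) -> 2 * 83 = 166 classical bits

166


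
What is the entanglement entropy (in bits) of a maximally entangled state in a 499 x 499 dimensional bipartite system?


For a maximally entangled state in d x d:
S = log2(d) = log2(499)
= 8.9629

8.9629


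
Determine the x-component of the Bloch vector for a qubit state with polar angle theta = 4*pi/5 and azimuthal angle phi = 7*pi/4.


theta = 2.5133, phi = 5.4978
r_x = sin(theta)*cos(phi) = 0.5878 * 0.7071
r_x = 0.4156

0.4156


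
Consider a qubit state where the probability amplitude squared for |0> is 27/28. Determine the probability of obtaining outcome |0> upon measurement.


|alpha|^2 = 27/28 = 0.9643
|beta|^2 = 1 - 27/28 = 1/28 = 0.0357
P(|0>) = |alpha|^2 = 0.9643

0.9643


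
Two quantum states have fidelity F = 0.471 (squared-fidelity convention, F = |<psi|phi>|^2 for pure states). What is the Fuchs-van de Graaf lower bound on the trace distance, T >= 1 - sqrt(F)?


Fuchs-van de Graaf (squared-fidelity convention): 1 - sqrt(F) <= T <= sqrt(1 - F).
Lower bound: T >= 1 - sqrt(F)
sqrt(F) = sqrt(0.471) = 0.6863
T >= 1 - 0.6863
T >= 0.3137

0.3137


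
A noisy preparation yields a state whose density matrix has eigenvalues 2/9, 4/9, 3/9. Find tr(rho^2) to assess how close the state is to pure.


tr(rho^2) = sum of eigenvalues squared
= (2/9)^2 + (4/9)^2 + (3/9)^2
= (4 + 16 + 9) / 81
= 29/81
= 0.3580

0.3580


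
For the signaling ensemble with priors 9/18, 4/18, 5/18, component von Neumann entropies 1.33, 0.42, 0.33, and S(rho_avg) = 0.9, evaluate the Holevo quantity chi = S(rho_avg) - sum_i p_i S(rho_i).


chi = S(rho) - sum_i p_i * S(rho_i)
Weighted entropy = 9/18 * 1.33 + 4/18 * 0.42 + 5/18 * 0.33
= 0.8500
chi = 0.9 - 0.8500
= 0.0500

0.0500


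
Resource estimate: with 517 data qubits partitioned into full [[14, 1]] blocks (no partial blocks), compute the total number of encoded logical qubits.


Each code block uses 14 physical qubits for 1 logical qubit(s).
Number of complete blocks = floor(517 / 14) = 36
Logical qubits = 36 * 1
= 36

36


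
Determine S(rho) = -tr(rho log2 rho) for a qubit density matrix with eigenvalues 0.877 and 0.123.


S = -p*log2(p) - (1-p)*log2(1-p)
p = 0.8770, 1-p = 0.1230
= -0.8770 * log2(0.8770) - 0.1230 * log2(0.1230)
= -(-0.1661) - (-0.3719)
= 0.5379

0.5379


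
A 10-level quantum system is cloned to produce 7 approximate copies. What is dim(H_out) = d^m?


Output space = H^(tensor 7) where dim(H) = 10
dim = 10^7
= 100 (after 2 factors)
= 1000 (after 3 factors)
= 10000 (after 4 factors)
= 100000 (after 5 factors)
= 1000000 (after 6 factors)
= 10000000 (after 7 factors)
= 10000000

10000000


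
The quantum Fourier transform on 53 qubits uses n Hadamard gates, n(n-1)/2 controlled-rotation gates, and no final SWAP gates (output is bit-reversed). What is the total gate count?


Hadamard gates: 53
Controlled rotations: n*(n-1)/2 = 53*52/2 = 1378
SWAP gates: 0 (omitted)
Total = 53 + 1378
= 1431

1431


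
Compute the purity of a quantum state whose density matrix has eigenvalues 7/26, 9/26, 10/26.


tr(rho^2) = sum of eigenvalues squared
= (7/26)^2 + (9/26)^2 + (10/26)^2
= (49 + 81 + 100) / 676
= 230/676
= 0.3402

0.3402


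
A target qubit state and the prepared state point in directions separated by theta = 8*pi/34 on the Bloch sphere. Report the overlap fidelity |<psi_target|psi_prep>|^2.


For states separated by angle theta on Bloch sphere:
F = cos^2(theta/2)
theta = 8*pi/34 = 0.7392
theta/2 = 0.3696
cos(theta/2) = 0.9325
F = 0.8695

0.8695


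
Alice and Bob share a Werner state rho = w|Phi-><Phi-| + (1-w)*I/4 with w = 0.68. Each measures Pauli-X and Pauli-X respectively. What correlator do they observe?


|Phi-> = (|00> - |11>)/sqrt(2)
For the pure Bell state, <X_A X_B> = -1 (Bell-state Pauli correlator).
The maximally-mixed part I/4 has tr(I/4 * P tensor P) = 0 for any traceless Pauli P.
So <X_A X_B>_rho = w * (-1) + (1 - w) * 0
= 0.68 * (-1)
= -0.6800

-0.6800


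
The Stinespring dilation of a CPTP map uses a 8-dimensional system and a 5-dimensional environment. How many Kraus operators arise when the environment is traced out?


Tracing out the environment in an orthonormal basis {|i>_E} gives Kraus operators K_i = <i|_E U |0>_E.
Number of Kraus operators = dim(H_env) = d_env
= 5

5


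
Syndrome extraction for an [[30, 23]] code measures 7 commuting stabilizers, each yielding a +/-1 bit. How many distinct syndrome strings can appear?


Each stabilizer generator gives a binary (+1 or -1) measurement outcome.
With 7 independent generators:
Total syndromes = 2^7
= 128

128


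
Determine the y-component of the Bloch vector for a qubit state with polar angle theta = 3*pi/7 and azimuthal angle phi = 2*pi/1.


theta = 1.3464, phi = 6.2832
r_y = sin(theta)*sin(phi) = 0.9749 * 0.0000
r_y = 0.0000

0.0000


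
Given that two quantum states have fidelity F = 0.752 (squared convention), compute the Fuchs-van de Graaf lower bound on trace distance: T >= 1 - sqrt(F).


Fuchs-van de Graaf (squared-fidelity convention): 1 - sqrt(F) <= T <= sqrt(1 - F).
Lower bound: T >= 1 - sqrt(F)
sqrt(F) = sqrt(0.752) = 0.8672
T >= 1 - 0.8672
T >= 0.1328

0.1328


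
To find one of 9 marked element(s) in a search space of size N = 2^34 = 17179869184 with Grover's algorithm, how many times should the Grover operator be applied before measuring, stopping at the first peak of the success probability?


After j Grover iterations the success probability is P(j) = sin^2((2j+1)*theta), where sin(theta) = sqrt(k/N).
N = 2^34 = 17179869184, k = 9
sin(theta) = sqrt(k/N) = 2.288818359e-05
theta = arcsin(sqrt(k/N)) = 2.28881836e-05 rad
P(j) reaches its first maximum when (2j+1)*theta is as close as possible to pi/2, i.e. j = round(pi/(4*theta) - 1/2).
pi/(4*theta) - 1/2 = 34314.0694
(For comparison, the common estimate pi/4 * sqrt(N/k) = 34314.5694; the exact maximiser is used here.)
Optimal iterations = 34314

34314


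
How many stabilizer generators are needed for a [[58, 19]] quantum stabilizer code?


For an [[n,k]] stabilizer code:
Number of stabilizer generators = n - k
= 58 - 19
= 39

39


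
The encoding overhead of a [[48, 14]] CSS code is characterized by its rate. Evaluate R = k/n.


Code rate R = k/n
= 14/48
= 0.2917

0.2917


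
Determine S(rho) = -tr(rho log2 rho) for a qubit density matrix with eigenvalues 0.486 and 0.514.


S = -p*log2(p) - (1-p)*log2(1-p)
p = 0.4860, 1-p = 0.5140
= -0.4860 * log2(0.4860) - 0.5140 * log2(0.5140)
= -(-0.5059) - (-0.4935)
= 0.9994

0.9994


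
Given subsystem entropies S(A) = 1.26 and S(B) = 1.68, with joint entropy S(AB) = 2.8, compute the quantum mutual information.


I(A:B) = S(A) + S(B) - S(AB)
= 1.26 + 1.68 - 2.8
= 0.1400

0.1400


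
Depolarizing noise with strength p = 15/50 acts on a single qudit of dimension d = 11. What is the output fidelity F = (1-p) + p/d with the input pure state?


F = (1-p) + p/d
= (1 - 0.3000) + 0.3000/11
= 0.7000 + 0.0273
= 0.7273

0.7273


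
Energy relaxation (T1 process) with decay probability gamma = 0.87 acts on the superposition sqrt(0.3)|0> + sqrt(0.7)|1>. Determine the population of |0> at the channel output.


For amplitude damping with parameter gamma on state sqrt(a)|0> + sqrt(b)|1>:
alpha^2 = 0.3, beta^2 = 0.7
P(|0>) = alpha^2 + gamma * beta^2
= 0.3 + 0.87 * 0.7
= 0.3 + 0.6090
= 0.9090

0.9090


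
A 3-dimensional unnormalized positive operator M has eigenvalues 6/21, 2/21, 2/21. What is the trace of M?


tr(M) = sum of eigenvalues
= 6/21 + 2/21 + 2/21
= 10/21
= 0.4762

0.4762


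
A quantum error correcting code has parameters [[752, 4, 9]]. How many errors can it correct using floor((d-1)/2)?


Code parameters: [[752, 4, 9]], distance d = 9.
Number of correctable errors = floor((d-1)/2)
= floor((9 - 1)/2)
= floor(8/2)
= 4

4


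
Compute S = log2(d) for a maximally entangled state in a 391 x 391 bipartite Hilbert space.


For a maximally entangled state in d x d:
S = log2(d) = log2(391)
= 8.6110

8.6110


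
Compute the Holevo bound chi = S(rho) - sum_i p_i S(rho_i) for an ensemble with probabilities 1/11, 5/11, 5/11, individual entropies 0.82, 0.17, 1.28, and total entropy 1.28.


chi = S(rho) - sum_i p_i * S(rho_i)
Weighted entropy = 1/11 * 0.82 + 5/11 * 0.17 + 5/11 * 1.28
= 0.7336
chi = 1.28 - 0.7336
= 0.5464

0.5464


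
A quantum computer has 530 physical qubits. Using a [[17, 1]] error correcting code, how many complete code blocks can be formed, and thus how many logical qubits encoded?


Each code block uses 17 physical qubits for 1 logical qubit(s).
Number of complete blocks = floor(530 / 17) = 31
Logical qubits = 31 * 1
= 31

31


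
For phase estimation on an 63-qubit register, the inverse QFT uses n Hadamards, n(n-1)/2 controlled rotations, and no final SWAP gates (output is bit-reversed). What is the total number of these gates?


Hadamard gates: 63
Controlled rotations: n*(n-1)/2 = 63*62/2 = 1953
SWAP gates: 0 (omitted)
Total = 63 + 1953
= 2016

2016


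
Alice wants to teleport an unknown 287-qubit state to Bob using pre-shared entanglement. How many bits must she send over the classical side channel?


Quantum teleportation requires 2 classical bits per qubit teleported.
287 qubit(s) -> 2 * 287 = 574 classical bits

574


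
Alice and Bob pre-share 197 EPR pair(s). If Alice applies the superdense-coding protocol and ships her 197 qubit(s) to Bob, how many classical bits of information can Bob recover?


Superdense coding allows 2 classical bits per shared entangled pair.
197 pair(s) -> 2 * 197 = 394 classical bits

394


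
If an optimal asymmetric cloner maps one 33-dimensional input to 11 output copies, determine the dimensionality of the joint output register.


Output space = H^(tensor 11) where dim(H) = 33
dim = 33^11
= 1089 (after 2 factors)
= 35937 (after 3 factors)
= 1185921 (after 4 factors)
= 39135393 (after 5 factors)
= 1291467969 (after 6 factors)
= 42618442977 (after 7 factors)
= 1406408618241 (after 8 factors)
= 46411484401953 (after 9 factors)
= 1531578985264449 (after 10 factors)
= 50542106513726817 (after 11 factors)
= 50542106513726817

50542106513726817


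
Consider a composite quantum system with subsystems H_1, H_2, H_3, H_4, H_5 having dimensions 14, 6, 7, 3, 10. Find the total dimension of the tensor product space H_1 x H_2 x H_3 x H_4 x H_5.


dim(H_1 x H_2 x H_3 x H_4 x H_5) = 14 * 6 * 7 * 3 * 10
= 84 * 7 * 3 * 10
= 588 * 3 * 10
= 1764 * 10
= 17640

17640


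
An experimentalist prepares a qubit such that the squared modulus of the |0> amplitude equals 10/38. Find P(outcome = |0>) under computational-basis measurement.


|alpha|^2 = 10/38 = 0.2632
|beta|^2 = 1 - 10/38 = 28/38 = 0.7368
P(|0>) = |alpha|^2 = 0.2632

0.2632


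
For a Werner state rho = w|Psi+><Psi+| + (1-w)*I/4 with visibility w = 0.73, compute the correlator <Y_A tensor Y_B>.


|Psi+> = (|01> + |10>)/sqrt(2)
For the pure Bell state, <Y_A Y_B> = +1 (Bell-state Pauli correlator).
The maximally-mixed part I/4 has tr(I/4 * P tensor P) = 0 for any traceless Pauli P.
So <Y_A Y_B>_rho = w * (+1) + (1 - w) * 0
= 0.73 * (+1)
= 0.7300

0.7300


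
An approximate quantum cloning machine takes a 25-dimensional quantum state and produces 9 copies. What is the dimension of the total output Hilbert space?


Output space = H^(tensor 9) where dim(H) = 25
dim = 25^9
= 625 (after 2 factors)
= 15625 (after 3 factors)
= 390625 (after 4 factors)
= 9765625 (after 5 factors)
= 244140625 (after 6 factors)
= 6103515625 (after 7 factors)
= 152587890625 (after 8 factors)
= 3814697265625 (after 9 factors)
= 3814697265625

3814697265625


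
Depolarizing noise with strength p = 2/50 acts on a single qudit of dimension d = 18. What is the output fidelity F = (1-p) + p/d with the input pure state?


F = (1-p) + p/d
= (1 - 0.0400) + 0.0400/18
= 0.9600 + 0.0022
= 0.9622

0.9622


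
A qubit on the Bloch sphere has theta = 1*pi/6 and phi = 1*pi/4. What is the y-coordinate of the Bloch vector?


theta = 0.5236, phi = 0.7854
r_y = sin(theta)*sin(phi) = 0.5000 * 0.7071
r_y = 0.3536

0.3536


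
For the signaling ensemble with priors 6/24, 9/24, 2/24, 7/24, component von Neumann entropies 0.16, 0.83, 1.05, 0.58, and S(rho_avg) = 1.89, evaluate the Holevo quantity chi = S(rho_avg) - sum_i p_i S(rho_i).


chi = S(rho) - sum_i p_i * S(rho_i)
Weighted entropy = 6/24 * 0.16 + 9/24 * 0.83 + 2/24 * 1.05 + 7/24 * 0.58
= 0.6079
chi = 1.89 - 0.6079
= 1.2821

1.2821


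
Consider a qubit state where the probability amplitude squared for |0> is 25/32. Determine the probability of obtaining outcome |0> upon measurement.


|alpha|^2 = 25/32 = 0.7812
|beta|^2 = 1 - 25/32 = 7/32 = 0.2188
P(|0>) = |alpha|^2 = 0.7812

0.7812


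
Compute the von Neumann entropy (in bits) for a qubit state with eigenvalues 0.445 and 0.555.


S = -p*log2(p) - (1-p)*log2(1-p)
p = 0.4450, 1-p = 0.5550
= -0.4450 * log2(0.4450) - 0.5550 * log2(0.5550)
= -(-0.5198) - (-0.4714)
= 0.9913

0.9913


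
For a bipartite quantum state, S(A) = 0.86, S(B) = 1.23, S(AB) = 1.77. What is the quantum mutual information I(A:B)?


I(A:B) = S(A) + S(B) - S(AB)
= 0.86 + 1.23 - 1.77
= 0.3200

0.3200


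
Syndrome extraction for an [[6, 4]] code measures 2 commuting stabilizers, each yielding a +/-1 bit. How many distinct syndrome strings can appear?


Each stabilizer generator gives a binary (+1 or -1) measurement outcome.
With 2 independent generators:
Total syndromes = 2^2
= 4

4


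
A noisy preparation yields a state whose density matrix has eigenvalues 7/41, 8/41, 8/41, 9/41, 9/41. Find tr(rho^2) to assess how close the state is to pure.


tr(rho^2) = sum of eigenvalues squared
= (7/41)^2 + (8/41)^2 + (8/41)^2 + (9/41)^2 + (9/41)^2
= (49 + 64 + 64 + 81 + 81) / 1681
= 339/1681
= 0.2017

0.2017


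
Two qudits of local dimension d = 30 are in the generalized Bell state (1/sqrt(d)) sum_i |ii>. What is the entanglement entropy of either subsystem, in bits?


For a maximally entangled state in d x d:
S = log2(d) = log2(30)
= 4.9069

4.9069


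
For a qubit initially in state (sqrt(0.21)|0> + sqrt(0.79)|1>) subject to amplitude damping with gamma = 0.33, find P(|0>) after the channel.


For amplitude damping with parameter gamma on state sqrt(a)|0> + sqrt(b)|1>:
alpha^2 = 0.21, beta^2 = 0.79
P(|0>) = alpha^2 + gamma * beta^2
= 0.21 + 0.33 * 0.79
= 0.21 + 0.2607
= 0.4707

0.4707


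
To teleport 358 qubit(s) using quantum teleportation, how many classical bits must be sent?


Quantum teleportation requires 2 classical bits per qubit teleported.
358 qubit(s) -> 2 * 358 = 716 classical bits

716


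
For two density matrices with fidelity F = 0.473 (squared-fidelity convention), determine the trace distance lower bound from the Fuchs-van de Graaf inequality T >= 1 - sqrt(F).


Fuchs-van de Graaf (squared-fidelity convention): 1 - sqrt(F) <= T <= sqrt(1 - F).
Lower bound: T >= 1 - sqrt(F)
sqrt(F) = sqrt(0.473) = 0.6877
T >= 1 - 0.6877
T >= 0.3123

0.3123


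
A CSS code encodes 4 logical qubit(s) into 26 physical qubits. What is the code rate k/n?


Code rate R = k/n
= 4/26
= 0.1538

0.1538


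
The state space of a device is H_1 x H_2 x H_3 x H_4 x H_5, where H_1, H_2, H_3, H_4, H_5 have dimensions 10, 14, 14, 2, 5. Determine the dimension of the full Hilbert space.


dim(H_1 x H_2 x H_3 x H_4 x H_5) = 10 * 14 * 14 * 2 * 5
= 140 * 14 * 2 * 5
= 1960 * 2 * 5
= 3920 * 5
= 19600

19600


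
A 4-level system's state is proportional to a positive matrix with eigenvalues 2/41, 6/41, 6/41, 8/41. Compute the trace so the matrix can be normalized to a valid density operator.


tr(M) = sum of eigenvalues
= 2/41 + 6/41 + 6/41 + 8/41
= 22/41
= 0.5366

0.5366


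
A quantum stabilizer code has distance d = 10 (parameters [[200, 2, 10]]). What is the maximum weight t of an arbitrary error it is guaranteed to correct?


Code parameters: [[200, 2, 10]], distance d = 10.
Number of correctable errors = floor((d-1)/2)
= floor((10 - 1)/2)
= floor(9/2)
= 4

4


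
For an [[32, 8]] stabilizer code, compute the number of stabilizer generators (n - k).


For an [[n,k]] stabilizer code:
Number of stabilizer generators = n - k
= 32 - 8
= 24

24


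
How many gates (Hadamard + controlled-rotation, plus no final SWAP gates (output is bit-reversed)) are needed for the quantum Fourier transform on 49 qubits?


Hadamard gates: 49
Controlled rotations: n*(n-1)/2 = 49*48/2 = 1176
SWAP gates: 0 (omitted)
Total = 49 + 1176
= 1225

1225


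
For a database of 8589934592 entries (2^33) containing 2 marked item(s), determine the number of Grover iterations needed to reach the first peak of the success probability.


After j Grover iterations the success probability is P(j) = sin^2((2j+1)*theta), where sin(theta) = sqrt(k/N).
N = 2^33 = 8589934592, k = 2
sin(theta) = sqrt(k/N) = 1.525878906e-05
theta = arcsin(sqrt(k/N)) = 1.525878906e-05 rad
P(j) reaches its first maximum when (2j+1)*theta is as close as possible to pi/2, i.e. j = round(pi/(4*theta) - 1/2).
pi/(4*theta) - 1/2 = 51471.3540
(For comparison, the common estimate pi/4 * sqrt(N/k) = 51471.8540; the exact maximiser is used here.)
Optimal iterations = 51471

51471


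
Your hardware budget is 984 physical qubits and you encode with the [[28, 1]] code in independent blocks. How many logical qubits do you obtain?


Each code block uses 28 physical qubits for 1 logical qubit(s).
Number of complete blocks = floor(984 / 28) = 35
Logical qubits = 35 * 1
= 35

35


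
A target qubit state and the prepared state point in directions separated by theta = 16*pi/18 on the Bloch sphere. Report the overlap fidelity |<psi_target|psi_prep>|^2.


For states separated by angle theta on Bloch sphere:
F = cos^2(theta/2)
theta = 16*pi/18 = 2.7925
theta/2 = 1.3963
cos(theta/2) = 0.1736
F = 0.0302

0.0302


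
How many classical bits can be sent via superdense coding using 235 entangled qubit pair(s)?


Superdense coding allows 2 classical bits per shared entangled pair.
235 pair(s) -> 2 * 235 = 470 classical bits

470


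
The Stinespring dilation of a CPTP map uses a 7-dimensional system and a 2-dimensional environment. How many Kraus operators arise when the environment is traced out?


Tracing out the environment in an orthonormal basis {|i>_E} gives Kraus operators K_i = <i|_E U |0>_E.
Number of Kraus operators = dim(H_env) = d_env
= 2

2


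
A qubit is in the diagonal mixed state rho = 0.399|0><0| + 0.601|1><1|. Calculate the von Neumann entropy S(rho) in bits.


S = -p*log2(p) - (1-p)*log2(1-p)
p = 0.3990, 1-p = 0.6010
= -0.3990 * log2(0.3990) - 0.6010 * log2(0.6010)
= -(-0.5289) - (-0.4415)
= 0.9704

0.9704


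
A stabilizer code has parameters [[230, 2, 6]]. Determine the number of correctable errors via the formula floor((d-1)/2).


Code parameters: [[230, 2, 6]], distance d = 6.
Number of correctable errors = floor((d-1)/2)
= floor((6 - 1)/2)
= floor(5/2)
= 2

2


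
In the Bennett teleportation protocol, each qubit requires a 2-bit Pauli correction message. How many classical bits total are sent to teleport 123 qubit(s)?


Quantum teleportation requires 2 classical bits per qubit teleported.
123 qubit(s) -> 2 * 123 = 246 classical bits

246


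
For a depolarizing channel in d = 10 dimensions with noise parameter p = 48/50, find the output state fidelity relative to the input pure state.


F = (1-p) + p/d
= (1 - 0.9600) + 0.9600/10
= 0.0400 + 0.0960
= 0.1360

0.1360


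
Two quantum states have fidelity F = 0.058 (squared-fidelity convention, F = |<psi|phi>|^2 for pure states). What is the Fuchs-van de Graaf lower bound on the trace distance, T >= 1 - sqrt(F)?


Fuchs-van de Graaf (squared-fidelity convention): 1 - sqrt(F) <= T <= sqrt(1 - F).
Lower bound: T >= 1 - sqrt(F)
sqrt(F) = sqrt(0.058) = 0.2408
T >= 1 - 0.2408
T >= 0.7592

0.7592


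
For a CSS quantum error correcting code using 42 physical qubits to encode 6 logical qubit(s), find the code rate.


Code rate R = k/n
= 6/42
= 0.1429

0.1429


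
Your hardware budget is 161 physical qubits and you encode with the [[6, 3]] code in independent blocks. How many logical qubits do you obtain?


Each code block uses 6 physical qubits for 3 logical qubit(s).
Number of complete blocks = floor(161 / 6) = 26
Logical qubits = 26 * 3
= 78

78


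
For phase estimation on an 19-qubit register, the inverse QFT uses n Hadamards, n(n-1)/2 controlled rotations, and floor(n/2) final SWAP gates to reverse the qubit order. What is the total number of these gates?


Hadamard gates: 19
Controlled rotations: n*(n-1)/2 = 19*18/2 = 171
SWAP gates: floor(n/2) = floor(19/2) = 9
Total = 19 + 171 + 9
= 199

199


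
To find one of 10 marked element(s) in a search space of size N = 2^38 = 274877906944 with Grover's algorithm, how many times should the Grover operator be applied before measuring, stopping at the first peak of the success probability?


After j Grover iterations the success probability is P(j) = sin^2((2j+1)*theta), where sin(theta) = sqrt(k/N).
N = 2^38 = 274877906944, k = 10
sin(theta) = sqrt(k/N) = 6.031565972e-06
theta = arcsin(sqrt(k/N)) = 6.031565972e-06 rad
P(j) reaches its first maximum when (2j+1)*theta is as close as possible to pi/2, i.e. j = round(pi/(4*theta) - 1/2).
pi/(4*theta) - 1/2 = 130214.1353
(For comparison, the common estimate pi/4 * sqrt(N/k) = 130214.6353; the exact maximiser is used here.)
Optimal iterations = 130214

130214


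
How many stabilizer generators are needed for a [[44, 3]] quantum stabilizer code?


For an [[n,k]] stabilizer code:
Number of stabilizer generators = n - k
= 44 - 3
= 41

41


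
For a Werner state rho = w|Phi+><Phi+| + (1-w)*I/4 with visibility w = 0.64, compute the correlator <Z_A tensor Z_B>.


|Phi+> = (|00> + |11>)/sqrt(2)
For the pure Bell state, <Z_A Z_B> = +1 (Bell-state Pauli correlator).
The maximally-mixed part I/4 has tr(I/4 * P tensor P) = 0 for any traceless Pauli P.
So <Z_A Z_B>_rho = w * (+1) + (1 - w) * 0
= 0.64 * (+1)
= 0.6400

0.6400


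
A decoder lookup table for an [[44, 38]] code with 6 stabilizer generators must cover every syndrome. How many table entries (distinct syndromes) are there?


Each stabilizer generator gives a binary (+1 or -1) measurement outcome.
With 6 independent generators:
Total syndromes = 2^6
= 64

64


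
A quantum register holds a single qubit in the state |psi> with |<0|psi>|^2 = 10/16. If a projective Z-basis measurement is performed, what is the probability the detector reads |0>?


|alpha|^2 = 10/16 = 0.6250
|beta|^2 = 1 - 10/16 = 6/16 = 0.3750
P(|0>) = |alpha|^2 = 0.6250

0.6250


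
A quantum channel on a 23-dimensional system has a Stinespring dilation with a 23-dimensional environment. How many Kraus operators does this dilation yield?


Tracing out the environment in an orthonormal basis {|i>_E} gives Kraus operators K_i = <i|_E U |0>_E.
Number of Kraus operators = dim(H_env) = d_env
= 23

23


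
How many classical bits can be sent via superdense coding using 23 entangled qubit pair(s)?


Superdense coding allows 2 classical bits per shared entangled pair.
23 pair(s) -> 2 * 23 = 46 classical bits

46


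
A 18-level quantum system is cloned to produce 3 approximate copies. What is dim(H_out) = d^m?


Output space = H^(tensor 3) where dim(H) = 18
dim = 18^3
= 324 (after 2 factors)
= 5832 (after 3 factors)
= 5832

5832


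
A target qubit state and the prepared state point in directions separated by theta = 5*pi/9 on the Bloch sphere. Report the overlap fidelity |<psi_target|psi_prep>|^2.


For states separated by angle theta on Bloch sphere:
F = cos^2(theta/2)
theta = 5*pi/9 = 1.7453
theta/2 = 0.8727
cos(theta/2) = 0.6428
F = 0.4132

0.4132


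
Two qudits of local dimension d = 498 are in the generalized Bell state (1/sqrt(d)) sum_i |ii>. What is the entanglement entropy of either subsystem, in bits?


For a maximally entangled state in d x d:
S = log2(d) = log2(498)
= 8.9600

8.9600


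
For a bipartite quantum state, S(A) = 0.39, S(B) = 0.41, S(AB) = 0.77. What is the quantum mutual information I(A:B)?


I(A:B) = S(A) + S(B) - S(AB)
= 0.39 + 0.41 - 0.77
= 0.0300

0.0300


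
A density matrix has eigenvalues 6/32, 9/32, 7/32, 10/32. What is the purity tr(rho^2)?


tr(rho^2) = sum of eigenvalues squared
= (6/32)^2 + (9/32)^2 + (7/32)^2 + (10/32)^2
= (36 + 81 + 49 + 100) / 1024
= 266/1024
= 0.2598

0.2598


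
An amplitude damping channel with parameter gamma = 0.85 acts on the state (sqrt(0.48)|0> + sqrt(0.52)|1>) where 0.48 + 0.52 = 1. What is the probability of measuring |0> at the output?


For amplitude damping with parameter gamma on state sqrt(a)|0> + sqrt(b)|1>:
alpha^2 = 0.48, beta^2 = 0.52
P(|0>) = alpha^2 + gamma * beta^2
= 0.48 + 0.85 * 0.52
= 0.48 + 0.4420
= 0.9220

0.9220


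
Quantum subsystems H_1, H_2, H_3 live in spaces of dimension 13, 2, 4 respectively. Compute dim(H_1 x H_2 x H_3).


dim(H_1 x H_2 x H_3) = 13 * 2 * 4
= 26 * 4
= 104

104


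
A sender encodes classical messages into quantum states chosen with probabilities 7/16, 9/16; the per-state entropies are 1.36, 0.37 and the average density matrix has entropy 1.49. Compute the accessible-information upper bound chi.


chi = S(rho) - sum_i p_i * S(rho_i)
Weighted entropy = 7/16 * 1.36 + 9/16 * 0.37
= 0.8031
chi = 1.49 - 0.8031
= 0.6869

0.6869


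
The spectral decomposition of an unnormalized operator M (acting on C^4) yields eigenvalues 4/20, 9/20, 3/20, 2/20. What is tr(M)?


tr(M) = sum of eigenvalues
= 4/20 + 9/20 + 3/20 + 2/20
= 18/20
= 0.9000

0.9000


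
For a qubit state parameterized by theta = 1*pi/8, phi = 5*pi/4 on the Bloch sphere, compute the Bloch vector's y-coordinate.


theta = 0.3927, phi = 3.9270
r_y = sin(theta)*sin(phi) = 0.3827 * -0.7071
r_y = -0.2706

-0.2706


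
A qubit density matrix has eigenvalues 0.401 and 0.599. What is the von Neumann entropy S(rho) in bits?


S = -p*log2(p) - (1-p)*log2(1-p)
p = 0.4010, 1-p = 0.5990
= -0.4010 * log2(0.4010) - 0.5990 * log2(0.5990)
= -(-0.5286) - (-0.4429)
= 0.9715

0.9715


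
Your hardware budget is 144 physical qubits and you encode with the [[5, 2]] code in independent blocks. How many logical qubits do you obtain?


Each code block uses 5 physical qubits for 2 logical qubit(s).
Number of complete blocks = floor(144 / 5) = 28
Logical qubits = 28 * 2
= 56

56


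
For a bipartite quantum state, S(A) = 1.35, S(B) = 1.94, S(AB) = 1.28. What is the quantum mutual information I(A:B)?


I(A:B) = S(A) + S(B) - S(AB)
= 1.35 + 1.94 - 1.28
= 2.0100

2.0100


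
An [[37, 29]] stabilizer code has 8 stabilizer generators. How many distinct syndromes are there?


Each stabilizer generator gives a binary (+1 or -1) measurement outcome.
With 8 independent generators:
Total syndromes = 2^8
= 256

256


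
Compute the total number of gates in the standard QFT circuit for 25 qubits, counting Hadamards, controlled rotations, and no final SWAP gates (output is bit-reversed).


Hadamard gates: 25
Controlled rotations: n*(n-1)/2 = 25*24/2 = 300
SWAP gates: 0 (omitted)
Total = 25 + 300
= 325

325


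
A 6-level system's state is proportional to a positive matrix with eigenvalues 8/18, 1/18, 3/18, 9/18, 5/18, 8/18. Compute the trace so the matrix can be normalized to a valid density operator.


tr(M) = sum of eigenvalues
= 8/18 + 1/18 + 3/18 + 9/18 + 5/18 + 8/18
= 34/18
= 1.8889

1.8889


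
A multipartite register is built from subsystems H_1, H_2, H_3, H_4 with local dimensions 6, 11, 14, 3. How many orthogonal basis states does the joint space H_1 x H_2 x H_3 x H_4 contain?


dim(H_1 x H_2 x H_3 x H_4) = 6 * 11 * 14 * 3
= 66 * 14 * 3
= 924 * 3
= 2772

2772


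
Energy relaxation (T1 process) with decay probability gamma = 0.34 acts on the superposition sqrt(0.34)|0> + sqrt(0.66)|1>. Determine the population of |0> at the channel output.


For amplitude damping with parameter gamma on state sqrt(a)|0> + sqrt(b)|1>:
alpha^2 = 0.34, beta^2 = 0.66
P(|0>) = alpha^2 + gamma * beta^2
= 0.34 + 0.34 * 0.66
= 0.34 + 0.2244
= 0.5644

0.5644


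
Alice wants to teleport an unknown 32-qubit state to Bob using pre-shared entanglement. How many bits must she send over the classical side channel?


Quantum teleportation requires 2 classical bits per qubit teleported.
32 qubit(s) -> 2 * 32 = 64 classical bits

64


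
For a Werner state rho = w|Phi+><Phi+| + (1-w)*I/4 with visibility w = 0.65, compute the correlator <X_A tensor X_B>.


|Phi+> = (|00> + |11>)/sqrt(2)
For the pure Bell state, <X_A X_B> = +1 (Bell-state Pauli correlator).
The maximally-mixed part I/4 has tr(I/4 * P tensor P) = 0 for any traceless Pauli P.
So <X_A X_B>_rho = w * (+1) + (1 - w) * 0
= 0.65 * (+1)
= 0.6500

0.6500


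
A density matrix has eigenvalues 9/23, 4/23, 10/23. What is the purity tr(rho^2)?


tr(rho^2) = sum of eigenvalues squared
= (9/23)^2 + (4/23)^2 + (10/23)^2
= (81 + 16 + 100) / 529
= 197/529
= 0.3724

0.3724


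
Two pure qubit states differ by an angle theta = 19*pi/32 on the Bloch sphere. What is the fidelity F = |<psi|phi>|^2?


For states separated by angle theta on Bloch sphere:
F = cos^2(theta/2)
theta = 19*pi/32 = 1.8653
theta/2 = 0.9327
cos(theta/2) = 0.5957
F = 0.3549

0.3549


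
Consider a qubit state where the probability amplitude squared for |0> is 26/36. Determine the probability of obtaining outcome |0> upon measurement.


|alpha|^2 = 26/36 = 0.7222
|beta|^2 = 1 - 26/36 = 10/36 = 0.2778
P(|0>) = |alpha|^2 = 0.7222

0.7222


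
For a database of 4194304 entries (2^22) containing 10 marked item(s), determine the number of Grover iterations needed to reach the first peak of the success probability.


After j Grover iterations the success probability is P(j) = sin^2((2j+1)*theta), where sin(theta) = sqrt(k/N).
N = 2^22 = 4194304, k = 10
sin(theta) = sqrt(k/N) = 0.001544080889
theta = arcsin(sqrt(k/N)) = 0.001544081502 rad
P(j) reaches its first maximum when (2j+1)*theta is as close as possible to pi/2, i.e. j = round(pi/(4*theta) - 1/2).
pi/(4*theta) - 1/2 = 508.1507
(For comparison, the common estimate pi/4 * sqrt(N/k) = 508.6509; the exact maximiser is used here.)
Optimal iterations = 508

508


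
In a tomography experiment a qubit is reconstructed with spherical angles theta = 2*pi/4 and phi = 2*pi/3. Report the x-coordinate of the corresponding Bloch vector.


theta = 1.5708, phi = 2.0944
r_x = sin(theta)*cos(phi) = 1.0000 * -0.5000
r_x = -0.5000

-0.5000


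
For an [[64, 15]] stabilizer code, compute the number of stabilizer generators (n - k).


For an [[n,k]] stabilizer code:
Number of stabilizer generators = n - k
= 64 - 15
= 49

49


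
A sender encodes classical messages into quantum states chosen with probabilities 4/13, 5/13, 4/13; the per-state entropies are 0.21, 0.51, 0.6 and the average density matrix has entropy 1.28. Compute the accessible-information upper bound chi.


chi = S(rho) - sum_i p_i * S(rho_i)
Weighted entropy = 4/13 * 0.21 + 5/13 * 0.51 + 4/13 * 0.6
= 0.4454
chi = 1.28 - 0.4454
= 0.8346

0.8346


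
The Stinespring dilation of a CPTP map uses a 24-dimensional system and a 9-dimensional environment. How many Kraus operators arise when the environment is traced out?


Tracing out the environment in an orthonormal basis {|i>_E} gives Kraus operators K_i = <i|_E U |0>_E.
Number of Kraus operators = dim(H_env) = d_env
= 9

9


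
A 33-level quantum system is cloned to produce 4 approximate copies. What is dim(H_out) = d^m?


Output space = H^(tensor 4) where dim(H) = 33
dim = 33^4
= 1089 (after 2 factors)
= 35937 (after 3 factors)
= 1185921 (after 4 factors)
= 1185921

1185921


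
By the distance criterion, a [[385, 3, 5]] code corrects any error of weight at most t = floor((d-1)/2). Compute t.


Code parameters: [[385, 3, 5]], distance d = 5.
Number of correctable errors = floor((d-1)/2)
= floor((5 - 1)/2)
= floor(4/2)
= 2

2


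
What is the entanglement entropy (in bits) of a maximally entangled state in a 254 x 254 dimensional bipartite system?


For a maximally entangled state in d x d:
S = log2(d) = log2(254)
= 7.9887

7.9887
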